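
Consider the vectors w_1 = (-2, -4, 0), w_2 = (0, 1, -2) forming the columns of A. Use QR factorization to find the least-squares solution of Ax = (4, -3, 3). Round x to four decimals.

e_1 = w_1/‖w_1‖ = (-2, -4, 0)/4.4721 = (-0.4472, -0.8944, 0.0000).
r_{12} = e_1·w_2 = -0.8944.
u_2 = w_2 + 0.8944·e_1 = (-0.4000, 0.2000, -2.0000).
‖u_2‖ = 2.0494, so e_2 = (-0.1952, 0.0976, -0.9759).
Qᵀb = (0.8944, -4.0012).
Back-substitute: x_2 = -4.0012/2.0494 = -1.9524.
x_1 = (0.8944 + 0.8944·(-1.9524))/4.4721 = -0.1905.

x = (-0.1905, -1.9524)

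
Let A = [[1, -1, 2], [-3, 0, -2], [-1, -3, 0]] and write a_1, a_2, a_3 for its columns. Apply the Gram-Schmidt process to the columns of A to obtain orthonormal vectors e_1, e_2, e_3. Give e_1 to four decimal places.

e_1 = (0.3015, -0.9045, -0.3015)

a_1 = (1, -3, -1); ‖a_1‖ = 3.3166, so e_1 = (0.3015, -0.9045, -0.3015).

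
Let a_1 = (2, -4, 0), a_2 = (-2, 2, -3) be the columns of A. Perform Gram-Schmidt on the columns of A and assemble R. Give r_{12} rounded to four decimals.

q_1 = a_1/‖a_1‖ = (2, -4, 0)/4.4721 = (0.4472, -0.8944, 0.0000).
r_{12} = q_1·a_2 = -2.6833.

r_{12} = -2.6833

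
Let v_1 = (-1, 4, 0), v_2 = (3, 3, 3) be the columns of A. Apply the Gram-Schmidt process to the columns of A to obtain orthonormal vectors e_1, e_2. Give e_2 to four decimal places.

e_2 = (0.7485, 0.1871, 0.6362)

e_1 = v_1/‖v_1‖ = (-1, 4, 0)/4.1231 = (-0.2425, 0.9701, 0.0000).
r_{12} = e_1·v_2 = 2.1828.
u_2 = v_2 − 2.1828·e_1 = (3.5294, 0.8824, 3.0000).
‖u_2‖ = 4.7154, so e_2 = (0.7485, 0.1871, 0.6362).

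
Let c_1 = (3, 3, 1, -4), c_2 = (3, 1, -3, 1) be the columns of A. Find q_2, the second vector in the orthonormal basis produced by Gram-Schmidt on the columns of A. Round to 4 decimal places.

q_2 = (0.5855, 0.1301, -0.7157, 0.3578)

q_1 = c_1/‖c_1‖ = (3, 3, 1, -4)/5.9161 = (0.5071, 0.5071, 0.1690, -0.6761).
r_{12} = q_1·c_2 = 0.8452.
u_2 = c_2 − 0.8452·q_1 = (2.5714, 0.5714, -3.1429, 1.5714).
‖u_2‖ = 4.3916, so q_2 = (0.5855, 0.1301, -0.7157, 0.3578).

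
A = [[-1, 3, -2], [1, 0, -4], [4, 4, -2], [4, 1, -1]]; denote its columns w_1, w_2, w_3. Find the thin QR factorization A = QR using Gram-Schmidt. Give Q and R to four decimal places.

q_1 = w_1/‖w_1‖ = (-1, 1, 4, 4)/5.8310 = (-0.1715, 0.1715, 0.6860, 0.6860).
r_{12} = q_1·w_2 = 2.9155.
u_2 = w_2 − 2.9155·q_1 = (3.5000, -0.5000, 2.0000, -1.0000).
‖u_2‖ = 4.1833, so q_2 = (0.8367, -0.1195, 0.4781, -0.2390).
r_{13} = q_1·w_3 = -2.4010; r_{23} = q_2·w_3 = -1.9124.
u_3 = w_3 + 2.4010·q_1 + 1.9124·q_2 = (-0.8118, -3.8168, 0.5613, 0.1899).
‖u_3‖ = 3.9469, so q_3 = (-0.2057, -0.9670, 0.1422, 0.0481).

Q = [[-0.1715, 0.8367, -0.2057], [0.1715, -0.1195, -0.9670], [0.6860, 0.4781, 0.1422], [0.6860, -0.2390, 0.0481]], R = [[5.8310, 2.9155, -2.4010], [0.0000, 4.1833, -1.9124], [0.0000, 0.0000, 3.9469]]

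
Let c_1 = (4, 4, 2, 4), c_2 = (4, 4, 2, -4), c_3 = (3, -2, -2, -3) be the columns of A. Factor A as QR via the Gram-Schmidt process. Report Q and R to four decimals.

c_1 = (4, 4, 2, 4); ‖c_1‖ = 7.2111, so e_1 = (0.5547, 0.5547, 0.2774, 0.5547).
e_1·c_2 = 0.5547·4 + 0.5547·4 + 0.2774·2 + 0.5547·(-4) = 2.7735.
u_2 = c_2 − 2.7735·e_1 = (2.4615, 2.4615, 1.2308, -5.5385).
‖u_2‖ = 6.6564, so e_2 = (0.3698, 0.3698, 0.1849, -0.8321).
e_1·c_3 = 0.5547·3 + 0.5547·(-2) + 0.2774·(-2) + 0.5547·(-3) = -1.6641; e_2·c_3 = 0.3698·3 + 0.3698·(-2) + 0.1849·(-2) + (-0.8321)·(-3) = 2.4962.
u_3 = c_3 + 1.6641·e_1 − 2.4962·e_2 = (3.0000, -2.0000, -2.0000, 0.0000).
‖u_3‖ = 4.1231, so e_3 = (0.7276, -0.4851, -0.4851, 0.0000).

Q = [[0.5547, 0.3698, 0.7276], [0.5547, 0.3698, -0.4851], [0.2774, 0.1849, -0.4851], [0.5547, -0.8321, 0.0000]], R = [[7.2111, 2.7735, -1.6641], [0.0000, 6.6564, 2.4962], [0.0000, 0.0000, 4.1231]]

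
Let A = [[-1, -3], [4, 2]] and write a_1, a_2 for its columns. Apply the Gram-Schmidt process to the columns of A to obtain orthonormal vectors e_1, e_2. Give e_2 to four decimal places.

a_1 = (-1, 4); ‖a_1‖ = 4.1231, so e_1 = (-0.2425, 0.9701).
e_1·a_2 = (-0.2425)·(-3) + 0.9701·2 = 2.6679.
u_2 = a_2 − 2.6679·e_1 = (-2.3529, -0.5882).
‖u_2‖ = 2.4254, so e_2 = (-0.9701, -0.2425).

e_2 = (-0.9701, -0.2425)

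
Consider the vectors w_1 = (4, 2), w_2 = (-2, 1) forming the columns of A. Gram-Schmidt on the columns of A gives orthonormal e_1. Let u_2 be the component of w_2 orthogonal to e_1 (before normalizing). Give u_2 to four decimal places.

e_1 = w_1/‖w_1‖ = (4, 2)/4.4721 = (0.8944, 0.4472).
r_{12} = e_1·w_2 = -1.3416.
u_2 = w_2 + 1.3416·e_1 = (-0.8000, 1.6000).

u_2 = (-0.8000, 1.6000)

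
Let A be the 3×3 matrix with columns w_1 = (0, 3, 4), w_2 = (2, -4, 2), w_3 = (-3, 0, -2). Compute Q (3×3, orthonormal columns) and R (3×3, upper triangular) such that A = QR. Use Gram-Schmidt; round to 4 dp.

Q = [[0.0000, 0.4138, -0.9104], [0.6000, -0.7283, -0.3310], [0.8000, 0.5462, 0.2483]], R = [[5.0000, -0.8000, -1.6000], [0.0000, 4.8332, -2.3338], [0.0000, 0.0000, 2.2345]]

w_1 = (0, 3, 4); ‖w_1‖ = 5.0000, so e_1 = (0.0000, 0.6000, 0.8000).
e_1·w_2 = 0.0000·2 + 0.6000·(-4) + 0.8000·2 = -0.8000.
u_2 = w_2 + 0.8000·e_1 = (2.0000, -3.5200, 2.6400).
‖u_2‖ = 4.8332, so e_2 = (0.4138, -0.7283, 0.5462).
e_1·w_3 = 0.0000·(-3) + 0.6000·0 + 0.8000·(-2) = -1.6000; e_2·w_3 = 0.4138·(-3) + (-0.7283)·0 + 0.5462·(-2) = -2.3338.
u_3 = w_3 + 1.6000·e_1 + 2.3338·e_2 = (-2.0342, -0.7397, 0.5548).
‖u_3‖ = 2.2345, so e_3 = (-0.9104, -0.3310, 0.2483).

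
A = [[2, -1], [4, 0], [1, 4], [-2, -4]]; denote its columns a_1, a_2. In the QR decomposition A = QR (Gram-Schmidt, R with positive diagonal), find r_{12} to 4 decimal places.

a_1 = (2, 4, 1, -2); ‖a_1‖ = 5.0000, so q_1 = (0.4000, 0.8000, 0.2000, -0.4000).
r_{12} = q_1·a_2 = 2.0000.

r_{12} = 2.0000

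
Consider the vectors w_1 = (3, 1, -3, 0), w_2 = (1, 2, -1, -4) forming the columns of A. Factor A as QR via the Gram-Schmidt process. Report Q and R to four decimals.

Q = [[0.6882, -0.0610], [0.2294, 0.3658], [-0.6882, 0.0610], [0.0000, -0.9267]], R = [[4.3589, 1.8353], [0.0000, 4.3164]]

q_1 = w_1/‖w_1‖ = (3, 1, -3, 0)/4.3589 = (0.6882, 0.2294, -0.6882, 0.0000).
r_{12} = q_1·w_2 = 1.8353.
u_2 = w_2 − 1.8353·q_1 = (-0.2632, 1.5789, 0.2632, -4.0000).
‖u_2‖ = 4.3164, so q_2 = (-0.0610, 0.3658, 0.0610, -0.9267).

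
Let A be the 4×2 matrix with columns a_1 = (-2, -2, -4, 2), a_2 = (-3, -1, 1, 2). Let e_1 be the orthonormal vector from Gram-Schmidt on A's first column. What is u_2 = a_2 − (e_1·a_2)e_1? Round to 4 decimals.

u_2 = (-2.4286, -0.4286, 2.1429, 1.4286)

a_1 = (-2, -2, -4, 2); ‖a_1‖ = 5.2915, so e_1 = (-0.3780, -0.3780, -0.7559, 0.3780).
e_1·a_2 = (-0.3780)·(-3) + (-0.3780)·(-1) + (-0.7559)·1 + 0.3780·2 = 1.5119.
u_2 = a_2 − 1.5119·e_1 = (-2.4286, -0.4286, 2.1429, 1.4286).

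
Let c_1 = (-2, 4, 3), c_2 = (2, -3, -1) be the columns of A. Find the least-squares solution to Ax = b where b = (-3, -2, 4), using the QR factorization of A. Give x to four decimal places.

c_1 = (-2, 4, 3); ‖c_1‖ = 5.3852, so q_1 = (-0.3714, 0.7428, 0.5571).
q_1·c_2 = (-0.3714)·2 + 0.7428·(-3) + 0.5571·(-1) = -3.5282.
u_2 = c_2 + 3.5282·q_1 = (0.6897, -0.3793, 0.9655).
‖u_2‖ = 1.2457, so q_2 = (0.5536, -0.3045, 0.7751).
Qᵀb = (1.8570, 2.0485).
Back-substitute: x_2 = 2.0485/1.2457 = 1.6444.
x_1 = (1.8570 + 3.5282·1.6444)/5.3852 = 1.4222.

x = (1.4222, 1.6444)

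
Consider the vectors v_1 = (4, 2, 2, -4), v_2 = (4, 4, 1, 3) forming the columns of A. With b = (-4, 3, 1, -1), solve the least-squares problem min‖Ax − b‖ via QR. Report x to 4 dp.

x = (-0.0566, -0.1240)

v_1 = (4, 2, 2, -4); ‖v_1‖ = 6.3246, so e_1 = (0.6325, 0.3162, 0.3162, -0.6325).
e_1·v_2 = 0.6325·4 + 0.3162·4 + 0.3162·1 + (-0.6325)·3 = 2.2136.
u_2 = v_2 − 2.2136·e_1 = (2.6000, 3.3000, 0.3000, 4.4000).
‖u_2‖ = 6.0910, so e_2 = (0.4269, 0.5418, 0.0493, 0.7224).
Qᵀb = (-0.6325, -0.7552).
Back-substitute: x_2 = -0.7552/6.0910 = -0.1240.
x_1 = (-0.6325 − 2.2136·(-0.1240))/6.3246 = -0.0566.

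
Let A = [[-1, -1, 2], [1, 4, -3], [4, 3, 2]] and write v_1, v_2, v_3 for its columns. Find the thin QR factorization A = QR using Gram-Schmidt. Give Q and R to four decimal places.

Q = [[-0.2357, -0.0176, 0.9717], [0.2357, 0.9689, 0.0747], [0.9428, -0.2466, 0.2242]], R = [[4.2426, 4.0069, 0.7071], [0.0000, 3.1535, -3.4354], [0.0000, 0.0000, 2.1676]]

e_1 = v_1/‖v_1‖ = (-1, 1, 4)/4.2426 = (-0.2357, 0.2357, 0.9428).
r_{12} = e_1·v_2 = 4.0069.
u_2 = v_2 − 4.0069·e_1 = (-0.0556, 3.0556, -0.7778).
‖u_2‖ = 3.1535, so e_2 = (-0.0176, 0.9689, -0.2466).
r_{13} = e_1·v_3 = 0.7071; r_{23} = e_2·v_3 = -3.4354.
u_3 = v_3 − 0.7071·e_1 + 3.4354·e_2 = (2.1061, 0.1620, 0.4860).
‖u_3‖ = 2.1676, so e_3 = (0.9717, 0.0747, 0.2242).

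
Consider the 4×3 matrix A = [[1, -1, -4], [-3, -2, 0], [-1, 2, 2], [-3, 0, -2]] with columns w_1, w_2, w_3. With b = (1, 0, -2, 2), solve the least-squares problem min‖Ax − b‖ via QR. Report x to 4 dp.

w_1 = (1, -3, -1, -3); ‖w_1‖ = 4.4721, so e_1 = (0.2236, -0.6708, -0.2236, -0.6708).
e_1·w_2 = 0.2236·(-1) + (-0.6708)·(-2) + (-0.2236)·2 + (-0.6708)·0 = 0.6708.
u_2 = w_2 − 0.6708·e_1 = (-1.1500, -1.5500, 2.1500, 0.4500).
‖u_2‖ = 2.9240, so e_2 = (-0.3933, -0.5301, 0.7353, 0.1539).
e_1·w_3 = 0.2236·(-4) + (-0.6708)·0 + (-0.2236)·2 + (-0.6708)·(-2) = 0.0000; e_2·w_3 = (-0.3933)·(-4) + (-0.5301)·0 + 0.7353·2 + 0.1539·(-2) = 2.7359.
u_3 = w_3 + 0.0000·e_1 − 2.7359·e_2 = (-2.9240, 1.4503, -0.0117, -2.4211).
‖u_3‖ = 4.0638, so e_3 = (-0.7195, 0.3569, -0.0029, -0.5958).
Qᵀb = (-0.6708, -1.5561, -1.9053).
Back-substitute: x_3 = -1.9053/4.0638 = -0.4688.
x_2 = (-1.5561 − 2.7359·(-0.4688))/2.9240 = -0.0935.
x_1 = (-0.6708 − 0.6708·(-0.0935) + 0.0000·(-0.4688))/4.4721 = -0.1360.

x = (-0.1360, -0.0935, -0.4688)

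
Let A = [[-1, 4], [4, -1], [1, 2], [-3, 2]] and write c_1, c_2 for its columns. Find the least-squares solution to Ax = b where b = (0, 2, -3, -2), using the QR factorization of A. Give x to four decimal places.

x = (0.2467, -0.3616)

q_1 = c_1/‖c_1‖ = (-1, 4, 1, -3)/5.1962 = (-0.1925, 0.7698, 0.1925, -0.5774).
r_{12} = q_1·c_2 = -2.3094.
u_2 = c_2 + 2.3094·q_1 = (3.5556, 0.7778, 2.4444, 0.6667).
‖u_2‖ = 4.4347, so q_2 = (0.8018, 0.1754, 0.5512, 0.1503).
Qᵀb = (2.1170, -1.6035).
Back-substitute: x_2 = -1.6035/4.4347 = -0.3616.
x_1 = (2.1170 + 2.3094·(-0.3616))/5.1962 = 0.2467.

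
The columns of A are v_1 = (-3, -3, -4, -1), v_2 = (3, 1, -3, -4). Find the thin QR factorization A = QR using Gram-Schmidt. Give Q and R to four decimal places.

Q = [[-0.5071, 0.5688], [-0.5071, 0.2285], [-0.6761, -0.4327], [-0.1690, -0.6611]], R = [[5.9161, 0.6761], [0.0000, 5.8773]]

v_1 = (-3, -3, -4, -1); ‖v_1‖ = 5.9161, so q_1 = (-0.5071, -0.5071, -0.6761, -0.1690).
q_1·v_2 = (-0.5071)·3 + (-0.5071)·1 + (-0.6761)·(-3) + (-0.1690)·(-4) = 0.6761.
u_2 = v_2 − 0.6761·q_1 = (3.3429, 1.3429, -2.5429, -3.8857).
‖u_2‖ = 5.8773, so q_2 = (0.5688, 0.2285, -0.4327, -0.6611).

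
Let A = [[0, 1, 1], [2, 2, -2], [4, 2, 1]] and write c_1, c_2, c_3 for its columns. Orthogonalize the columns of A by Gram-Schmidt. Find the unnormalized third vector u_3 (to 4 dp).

c_1 = (0, 2, 4); ‖c_1‖ = 4.4721, so e_1 = (0.0000, 0.4472, 0.8944).
e_1·c_2 = 0.0000·1 + 0.4472·2 + 0.8944·2 = 2.6833.
u_2 = c_2 − 2.6833·e_1 = (1.0000, 0.8000, -0.4000).
‖u_2‖ = 1.3416, so e_2 = (0.7454, 0.5963, -0.2981).
e_1·c_3 = 0.0000·1 + 0.4472·(-2) + 0.8944·1 = 0.0000; e_2·c_3 = 0.7454·1 + 0.5963·(-2) + (-0.2981)·1 = -0.7454.
u_3 = c_3 + 0.0000·e_1 + 0.7454·e_2 = (1.5556, -1.5556, 0.7778).

u_3 = (1.5556, -1.5556, 0.7778)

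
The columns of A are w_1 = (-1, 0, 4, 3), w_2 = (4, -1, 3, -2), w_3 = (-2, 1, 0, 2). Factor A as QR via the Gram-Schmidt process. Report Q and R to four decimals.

Q = [[-0.1961, 0.7463, 0.2928], [0.0000, -0.1830, 0.9505], [0.7845, 0.4928, -0.0045], [0.5883, -0.4083, 0.1036]], R = [[5.0990, 0.3922, 1.5689], [0.0000, 5.4632, -2.4922], [0.0000, 0.0000, 0.5721]]

w_1 = (-1, 0, 4, 3); ‖w_1‖ = 5.0990, so q_1 = (-0.1961, 0.0000, 0.7845, 0.5883).
q_1·w_2 = (-0.1961)·4 + 0.0000·(-1) + 0.7845·3 + 0.5883·(-2) = 0.3922.
u_2 = w_2 − 0.3922·q_1 = (4.0769, -1.0000, 2.6923, -2.2308).
‖u_2‖ = 5.4632, so q_2 = (0.7463, -0.1830, 0.4928, -0.4083).
q_1·w_3 = (-0.1961)·(-2) + 0.0000·1 + 0.7845·0 + 0.5883·2 = 1.5689; q_2·w_3 = 0.7463·(-2) + (-0.1830)·1 + 0.4928·0 + (-0.4083)·2 = -2.4922.
u_3 = w_3 − 1.5689·q_1 + 2.4922·q_2 = (0.1675, 0.5438, -0.0026, 0.0593).
‖u_3‖ = 0.5721, so q_3 = (0.2928, 0.9505, -0.0045, 0.1036).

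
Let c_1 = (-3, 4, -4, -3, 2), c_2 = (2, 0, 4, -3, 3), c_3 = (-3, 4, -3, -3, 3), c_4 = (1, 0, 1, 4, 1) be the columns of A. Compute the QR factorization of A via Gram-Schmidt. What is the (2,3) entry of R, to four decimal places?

r_{23} = 1.1068

e_1 = c_1/‖c_1‖ = (-3, 4, -4, -3, 2)/7.3485 = (-0.4082, 0.5443, -0.5443, -0.4082, 0.2722).
r_{12} = e_1·c_2 = -0.9526.
u_2 = c_2 + 0.9526·e_1 = (1.6111, 0.5185, 3.4815, -3.3889, 3.2593).
‖u_2‖ = 6.0904, so e_2 = (0.2645, 0.0851, 0.5716, -0.5564, 0.5351).
r_{23} = e_2·c_3 = 1.1068.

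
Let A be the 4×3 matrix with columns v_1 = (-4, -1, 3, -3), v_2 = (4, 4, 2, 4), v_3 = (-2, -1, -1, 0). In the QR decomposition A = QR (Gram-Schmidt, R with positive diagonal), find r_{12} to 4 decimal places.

v_1 = (-4, -1, 3, -3); ‖v_1‖ = 5.9161, so q_1 = (-0.6761, -0.1690, 0.5071, -0.5071).
r_{12} = q_1·v_2 = -4.3948.

r_{12} = -4.3948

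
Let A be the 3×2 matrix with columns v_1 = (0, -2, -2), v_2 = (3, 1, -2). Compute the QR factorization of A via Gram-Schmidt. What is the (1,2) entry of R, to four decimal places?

r_{12} = 0.7071

e_1 = v_1/‖v_1‖ = (0, -2, -2)/2.8284 = (0.0000, -0.7071, -0.7071).
r_{12} = e_1·v_2 = 0.7071.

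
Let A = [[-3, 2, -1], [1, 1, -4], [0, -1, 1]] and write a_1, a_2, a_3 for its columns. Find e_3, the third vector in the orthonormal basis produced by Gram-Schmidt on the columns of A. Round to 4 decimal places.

a_1 = (-3, 1, 0); ‖a_1‖ = 3.1623, so e_1 = (-0.9487, 0.3162, 0.0000).
e_1·a_2 = (-0.9487)·2 + 0.3162·1 + 0.0000·(-1) = -1.5811.
u_2 = a_2 + 1.5811·e_1 = (0.5000, 1.5000, -1.0000).
‖u_2‖ = 1.8708, so e_2 = (0.2673, 0.8018, -0.5345).
e_1·a_3 = (-0.9487)·(-1) + 0.3162·(-4) + 0.0000·1 = -0.3162; e_2·a_3 = 0.2673·(-1) + 0.8018·(-4) + (-0.5345)·1 = -4.0089.
u_3 = a_3 + 0.3162·e_1 + 4.0089·e_2 = (-0.2286, -0.6857, -1.1429).
‖u_3‖ = 1.3522, so e_3 = (-0.1690, -0.5071, -0.8452).

e_3 = (-0.1690, -0.5071, -0.8452)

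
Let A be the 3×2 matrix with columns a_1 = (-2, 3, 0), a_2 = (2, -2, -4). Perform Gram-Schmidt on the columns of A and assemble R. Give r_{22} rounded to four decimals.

a_1 = (-2, 3, 0); ‖a_1‖ = 3.6056, so q_1 = (-0.5547, 0.8321, 0.0000).
q_1·a_2 = (-0.5547)·2 + 0.8321·(-2) + 0.0000·(-4) = -2.7735.
u_2 = a_2 + 2.7735·q_1 = (0.4615, 0.3077, -4.0000).
r_{22} = ‖u_2‖ = 4.0383.

r_{22} = 4.0383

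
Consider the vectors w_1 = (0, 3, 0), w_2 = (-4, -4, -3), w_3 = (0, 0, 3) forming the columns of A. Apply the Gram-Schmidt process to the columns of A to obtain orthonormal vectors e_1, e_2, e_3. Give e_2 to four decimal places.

e_1 = w_1/‖w_1‖ = (0, 3, 0)/3.0000 = (0.0000, 1.0000, 0.0000).
r_{12} = e_1·w_2 = -4.0000.
u_2 = w_2 + 4.0000·e_1 = (-4.0000, 0.0000, -3.0000).
‖u_2‖ = 5.0000, so e_2 = (-0.8000, 0.0000, -0.6000).

e_2 = (-0.8000, 0.0000, -0.6000)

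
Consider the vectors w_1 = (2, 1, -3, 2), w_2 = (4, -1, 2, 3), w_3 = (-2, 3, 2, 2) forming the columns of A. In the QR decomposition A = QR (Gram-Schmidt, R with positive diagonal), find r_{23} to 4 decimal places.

r_{23} = 0.0319

q_1 = w_1/‖w_1‖ = (2, 1, -3, 2)/4.2426 = (0.4714, 0.2357, -0.7071, 0.4714).
r_{12} = q_1·w_2 = 1.6499.
u_2 = w_2 − 1.6499·q_1 = (3.2222, -1.3889, 3.1667, 2.2222).
‖u_2‖ = 5.2228, so q_2 = (0.6170, -0.2659, 0.6063, 0.4255).
r_{23} = q_2·w_3 = 0.0319.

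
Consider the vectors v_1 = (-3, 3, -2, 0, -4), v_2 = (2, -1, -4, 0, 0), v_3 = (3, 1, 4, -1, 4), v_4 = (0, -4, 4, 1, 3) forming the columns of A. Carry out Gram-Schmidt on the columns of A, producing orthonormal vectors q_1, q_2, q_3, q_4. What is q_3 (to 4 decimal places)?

v_1 = (-3, 3, -2, 0, -4); ‖v_1‖ = 6.1644, so q_1 = (-0.4867, 0.4867, -0.3244, 0.0000, -0.6489).
q_1·v_2 = (-0.4867)·2 + 0.4867·(-1) + (-0.3244)·(-4) + 0.0000·0 + (-0.6489)·0 = -0.1622.
u_2 = v_2 + 0.1622·q_1 = (1.9211, -0.9211, -4.0526, 0.0000, -0.1053).
‖u_2‖ = 4.5797, so q_2 = (0.4195, -0.2011, -0.8849, 0.0000, -0.0230).
q_1·v_3 = (-0.4867)·3 + 0.4867·1 + (-0.3244)·4 + 0.0000·(-1) + (-0.6489)·4 = -4.8666; q_2·v_3 = 0.4195·3 + (-0.2011)·1 + (-0.8849)·4 + 0.0000·(-1) + (-0.0230)·4 = -2.5743.
u_3 = v_3 + 4.8666·q_1 + 2.5743·q_2 = (1.7114, 2.8507, 0.1430, -1.0000, 0.7829).
‖u_3‖ = 3.5621, so q_3 = (0.4804, 0.8003, 0.0402, -0.2807, 0.2198).

q_3 = (0.4804, 0.8003, 0.0402, -0.2807, 0.2198)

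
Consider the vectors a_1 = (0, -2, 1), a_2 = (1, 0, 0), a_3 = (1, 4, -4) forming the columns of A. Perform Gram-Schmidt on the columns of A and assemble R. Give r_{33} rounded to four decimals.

r_{33} = 1.7889

a_1 = (0, -2, 1); ‖a_1‖ = 2.2361, so e_1 = (0.0000, -0.8944, 0.4472).
e_1·a_2 = 0.0000·1 + (-0.8944)·0 + 0.4472·0 = 0.0000.
u_2 = a_2 + 0.0000·e_1 = (1.0000, 0.0000, 0.0000).
‖u_2‖ = 1.0000, so e_2 = (1.0000, 0.0000, 0.0000).
e_1·a_3 = 0.0000·1 + (-0.8944)·4 + 0.4472·(-4) = -5.3666; e_2·a_3 = 1.0000·1 + 0.0000·4 + 0.0000·(-4) = 1.0000.
u_3 = a_3 + 5.3666·e_1 − 1.0000·e_2 = (0.0000, -0.8000, -1.6000).
r_{33} = ‖u_3‖ = 1.7889.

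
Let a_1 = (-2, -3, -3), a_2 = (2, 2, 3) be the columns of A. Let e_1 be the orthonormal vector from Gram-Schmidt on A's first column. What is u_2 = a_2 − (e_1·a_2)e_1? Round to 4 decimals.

a_1 = (-2, -3, -3); ‖a_1‖ = 4.6904, so e_1 = (-0.4264, -0.6396, -0.6396).
e_1·a_2 = (-0.4264)·2 + (-0.6396)·2 + (-0.6396)·3 = -4.0508.
u_2 = a_2 + 4.0508·e_1 = (0.2727, -0.5909, 0.4091).

u_2 = (0.2727, -0.5909, 0.4091)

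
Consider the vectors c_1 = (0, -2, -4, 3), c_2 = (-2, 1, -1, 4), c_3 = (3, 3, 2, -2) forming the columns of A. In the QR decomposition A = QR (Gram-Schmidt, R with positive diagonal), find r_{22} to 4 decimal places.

c_1 = (0, -2, -4, 3); ‖c_1‖ = 5.3852, so q_1 = (0.0000, -0.3714, -0.7428, 0.5571).
q_1·c_2 = 0.0000·(-2) + (-0.3714)·1 + (-0.7428)·(-1) + 0.5571·4 = 2.5997.
u_2 = c_2 − 2.5997·q_1 = (-2.0000, 1.9655, 0.9310, 2.5517).
r_{22} = ‖u_2‖ = 3.9040.

r_{22} = 3.9040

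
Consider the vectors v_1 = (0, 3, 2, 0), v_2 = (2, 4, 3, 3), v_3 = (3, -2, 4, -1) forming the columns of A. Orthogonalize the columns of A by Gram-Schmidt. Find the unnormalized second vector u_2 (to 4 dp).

u_2 = (2.0000, -0.1538, 0.2308, 3.0000)

v_1 = (0, 3, 2, 0); ‖v_1‖ = 3.6056, so e_1 = (0.0000, 0.8321, 0.5547, 0.0000).
e_1·v_2 = 0.0000·2 + 0.8321·4 + 0.5547·3 + 0.0000·3 = 4.9923.
u_2 = v_2 − 4.9923·e_1 = (2.0000, -0.1538, 0.2308, 3.0000).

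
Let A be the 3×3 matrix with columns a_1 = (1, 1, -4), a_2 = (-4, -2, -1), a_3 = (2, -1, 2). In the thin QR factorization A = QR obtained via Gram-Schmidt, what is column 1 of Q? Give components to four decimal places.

e_1 = (0.2357, 0.2357, -0.9428)

a_1 = (1, 1, -4); ‖a_1‖ = 4.2426, so e_1 = (0.2357, 0.2357, -0.9428).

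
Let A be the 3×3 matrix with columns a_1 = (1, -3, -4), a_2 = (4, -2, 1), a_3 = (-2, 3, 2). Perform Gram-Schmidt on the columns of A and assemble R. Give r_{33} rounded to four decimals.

r_{33} = 0.3985

a_1 = (1, -3, -4); ‖a_1‖ = 5.0990, so q_1 = (0.1961, -0.5883, -0.7845).
q_1·a_2 = 0.1961·4 + (-0.5883)·(-2) + (-0.7845)·1 = 1.1767.
u_2 = a_2 − 1.1767·q_1 = (3.7692, -1.3077, 1.9231).
‖u_2‖ = 4.4289, so q_2 = (0.8510, -0.2953, 0.4342).
q_1·a_3 = 0.1961·(-2) + (-0.5883)·3 + (-0.7845)·2 = -3.7262; q_2·a_3 = 0.8510·(-2) + (-0.2953)·3 + 0.4342·2 = -1.7195.
u_3 = a_3 + 3.7262·q_1 + 1.7195·q_2 = (0.1941, 0.3000, -0.1765).
r_{33} = ‖u_3‖ = 0.3985.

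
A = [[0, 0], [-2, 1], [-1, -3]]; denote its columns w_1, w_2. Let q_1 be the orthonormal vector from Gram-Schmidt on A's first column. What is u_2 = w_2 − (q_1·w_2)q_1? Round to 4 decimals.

u_2 = (0.0000, 1.4000, -2.8000)

w_1 = (0, -2, -1); ‖w_1‖ = 2.2361, so q_1 = (0.0000, -0.8944, -0.4472).
q_1·w_2 = 0.0000·0 + (-0.8944)·1 + (-0.4472)·(-3) = 0.4472.
u_2 = w_2 − 0.4472·q_1 = (0.0000, 1.4000, -2.8000).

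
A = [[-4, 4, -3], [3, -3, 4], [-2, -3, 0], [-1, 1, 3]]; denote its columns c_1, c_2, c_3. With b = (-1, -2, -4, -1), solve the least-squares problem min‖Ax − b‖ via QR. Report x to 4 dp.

x = (0.9815, 0.6790, -0.4221)

c_1 = (-4, 3, -2, -1); ‖c_1‖ = 5.4772, so q_1 = (-0.7303, 0.5477, -0.3651, -0.1826).
q_1·c_2 = (-0.7303)·4 + 0.5477·(-3) + (-0.3651)·(-3) + (-0.1826)·1 = -3.6515.
u_2 = c_2 + 3.6515·q_1 = (1.3333, -1.0000, -4.3333, 0.3333).
‖u_2‖ = 4.6547, so q_2 = (0.2864, -0.2148, -0.9309, 0.0716).
q_1·c_3 = (-0.7303)·(-3) + 0.5477·4 + (-0.3651)·0 + (-0.1826)·3 = 3.8341; q_2·c_3 = 0.2864·(-3) + (-0.2148)·4 + (-0.9309)·0 + 0.0716·3 = -1.5038.
u_3 = c_3 − 3.8341·q_1 + 1.5038·q_2 = (0.2308, 1.5769, 0.0000, 3.8077).
‖u_3‖ = 4.1278, so q_3 = (0.0559, 0.3820, 0.0000, 0.9225).
Qᵀb = (1.2780, 3.7954, -1.7424).
Back-substitute: x_3 = -1.7424/4.1278 = -0.4221.
x_2 = (3.7954 + 1.5038·(-0.4221))/4.6547 = 0.6790.
x_1 = (1.2780 + 3.6515·0.6790 − 3.8341·(-0.4221))/5.4772 = 0.9815.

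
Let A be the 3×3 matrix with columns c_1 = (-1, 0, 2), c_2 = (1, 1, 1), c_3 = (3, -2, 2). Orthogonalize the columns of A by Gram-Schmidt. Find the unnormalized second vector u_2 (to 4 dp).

q_1 = c_1/‖c_1‖ = (-1, 0, 2)/2.2361 = (-0.4472, 0.0000, 0.8944).
r_{12} = q_1·c_2 = 0.4472.
u_2 = c_2 − 0.4472·q_1 = (1.2000, 1.0000, 0.6000).

u_2 = (1.2000, 1.0000, 0.6000)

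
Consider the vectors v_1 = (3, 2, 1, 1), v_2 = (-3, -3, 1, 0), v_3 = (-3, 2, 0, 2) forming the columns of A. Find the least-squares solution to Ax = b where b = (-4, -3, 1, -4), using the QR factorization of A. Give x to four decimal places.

v_1 = (3, 2, 1, 1); ‖v_1‖ = 3.8730, so q_1 = (0.7746, 0.5164, 0.2582, 0.2582).
q_1·v_2 = 0.7746·(-3) + 0.5164·(-3) + 0.2582·1 + 0.2582·0 = -3.6148.
u_2 = v_2 + 3.6148·q_1 = (-0.2000, -1.1333, 1.9333, 0.9333).
‖u_2‖ = 2.4358, so q_2 = (-0.0821, -0.4653, 0.7937, 0.3832).
q_1·v_3 = 0.7746·(-3) + 0.5164·2 + 0.2582·0 + 0.2582·2 = -0.7746; q_2·v_3 = (-0.0821)·(-3) + (-0.4653)·2 + 0.7937·0 + 0.3832·2 = 0.0821.
u_3 = v_3 + 0.7746·q_1 − 0.0821·q_2 = (-2.3933, 2.4382, 0.1348, 2.1685).
‖u_3‖ = 4.0489, so q_3 = (-0.5911, 0.6022, 0.0333, 0.5356).
Qᵀb = (-5.4222, 0.9853, -1.5513).
Back-substitute: x_3 = -1.5513/4.0489 = -0.3831.
x_2 = (0.9853 − 0.0821·(-0.3831))/2.4358 = 0.4174.
x_1 = (-5.4222 + 3.6148·0.4174 + 0.7746·(-0.3831))/3.8730 = -1.0870.

x = (-1.0870, 0.4174, -0.3831)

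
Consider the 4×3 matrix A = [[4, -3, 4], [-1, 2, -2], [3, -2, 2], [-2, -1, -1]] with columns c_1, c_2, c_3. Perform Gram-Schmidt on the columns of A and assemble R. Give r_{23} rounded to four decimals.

r_{23} = -1.2671

c_1 = (4, -1, 3, -2); ‖c_1‖ = 5.4772, so q_1 = (0.7303, -0.1826, 0.5477, -0.3651).
q_1·c_2 = 0.7303·(-3) + (-0.1826)·2 + 0.5477·(-2) + (-0.3651)·(-1) = -3.2863.
u_2 = c_2 + 3.2863·q_1 = (-0.6000, 1.4000, -0.2000, -2.2000).
‖u_2‖ = 2.6833, so q_2 = (-0.2236, 0.5217, -0.0745, -0.8199).
r_{23} = q_2·c_3 = -1.2671.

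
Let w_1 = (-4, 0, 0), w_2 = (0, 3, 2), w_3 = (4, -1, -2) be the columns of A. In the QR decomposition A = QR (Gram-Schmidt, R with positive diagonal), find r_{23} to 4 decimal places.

r_{23} = -1.9415

q_1 = w_1/‖w_1‖ = (-4, 0, 0)/4.0000 = (-1.0000, 0.0000, 0.0000).
r_{12} = q_1·w_2 = 0.0000.
u_2 = w_2 + 0.0000·q_1 = (0.0000, 3.0000, 2.0000).
‖u_2‖ = 3.6056, so q_2 = (0.0000, 0.8321, 0.5547).
r_{23} = q_2·w_3 = -1.9415.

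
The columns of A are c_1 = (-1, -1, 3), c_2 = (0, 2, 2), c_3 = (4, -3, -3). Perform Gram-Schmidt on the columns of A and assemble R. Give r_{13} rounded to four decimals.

r_{13} = -3.0151

e_1 = c_1/‖c_1‖ = (-1, -1, 3)/3.3166 = (-0.3015, -0.3015, 0.9045).
r_{13} = e_1·c_3 = -3.0151.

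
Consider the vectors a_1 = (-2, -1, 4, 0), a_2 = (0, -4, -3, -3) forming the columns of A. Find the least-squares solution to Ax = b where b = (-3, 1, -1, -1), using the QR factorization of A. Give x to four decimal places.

x = (0.0769, 0.0769)

a_1 = (-2, -1, 4, 0); ‖a_1‖ = 4.5826, so e_1 = (-0.4364, -0.2182, 0.8729, 0.0000).
e_1·a_2 = (-0.4364)·0 + (-0.2182)·(-4) + 0.8729·(-3) + 0.0000·(-3) = -1.7457.
u_2 = a_2 + 1.7457·e_1 = (-0.7619, -4.3810, -1.4762, -3.0000).
‖u_2‖ = 5.5635, so e_2 = (-0.1369, -0.7874, -0.2653, -0.5392).
Qᵀb = (0.2182, 0.4280).
Back-substitute: x_2 = 0.4280/5.5635 = 0.0769.
x_1 = (0.2182 + 1.7457·0.0769)/4.5826 = 0.0769.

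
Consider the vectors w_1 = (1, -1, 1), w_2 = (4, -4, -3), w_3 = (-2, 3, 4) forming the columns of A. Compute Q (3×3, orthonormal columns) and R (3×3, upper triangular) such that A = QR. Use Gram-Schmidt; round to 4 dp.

e_1 = w_1/‖w_1‖ = (1, -1, 1)/1.7321 = (0.5774, -0.5774, 0.5774).
r_{12} = e_1·w_2 = 2.8868.
u_2 = w_2 − 2.8868·e_1 = (2.3333, -2.3333, -4.6667).
‖u_2‖ = 5.7155, so e_2 = (0.4082, -0.4082, -0.8165).
r_{13} = e_1·w_3 = -0.5774; r_{23} = e_2·w_3 = -5.3072.
u_3 = w_3 + 0.5774·e_1 + 5.3072·e_2 = (0.5000, 0.5000, 0.0000).
‖u_3‖ = 0.7071, so e_3 = (0.7071, 0.7071, 0.0000).

Q = [[0.5774, 0.4082, 0.7071], [-0.5774, -0.4082, 0.7071], [0.5774, -0.8165, 0.0000]], R = [[1.7321, 2.8868, -0.5774], [0.0000, 5.7155, -5.3072], [0.0000, 0.0000, 0.7071]]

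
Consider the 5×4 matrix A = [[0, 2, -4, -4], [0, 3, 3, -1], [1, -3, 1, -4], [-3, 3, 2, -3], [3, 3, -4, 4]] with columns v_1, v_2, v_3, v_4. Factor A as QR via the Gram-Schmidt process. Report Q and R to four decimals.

Q = [[0.0000, 0.3181, -0.6549, -0.5991], [0.0000, 0.4772, 0.7215, -0.3208], [0.2294, -0.4521, 0.2133, -0.7140], [-0.6882, 0.4018, -0.0003, -0.1159], [0.6882, 0.5525, -0.0713, 0.1221]], R = [[4.3589, -0.6882, -3.9001, 3.9001], [0.0000, 6.2870, -1.6994, 1.0632], [0.0000, 0.0000, 5.2822, 0.7605], [0.0000, 0.0000, 0.0000, 6.4094]]

v_1 = (0, 0, 1, -3, 3); ‖v_1‖ = 4.3589, so e_1 = (0.0000, 0.0000, 0.2294, -0.6882, 0.6882).
e_1·v_2 = 0.0000·2 + 0.0000·3 + 0.2294·(-3) + (-0.6882)·3 + 0.6882·3 = -0.6882.
u_2 = v_2 + 0.6882·e_1 = (2.0000, 3.0000, -2.8421, 2.5263, 3.4737).
‖u_2‖ = 6.2870, so e_2 = (0.3181, 0.4772, -0.4521, 0.4018, 0.5525).
e_1·v_3 = 0.0000·(-4) + 0.0000·3 + 0.2294·1 + (-0.6882)·2 + 0.6882·(-4) = -3.9001; e_2·v_3 = 0.3181·(-4) + 0.4772·3 + (-0.4521)·1 + 0.4018·2 + 0.5525·(-4) = -1.6994.
u_3 = v_3 + 3.9001·e_1 + 1.6994·e_2 = (-3.4594, 3.8109, 1.1265, -0.0013, -0.3768).
‖u_3‖ = 5.2822, so e_3 = (-0.6549, 0.7215, 0.2133, -0.0003, -0.0713).
e_1·v_4 = 0.0000·(-4) + 0.0000·(-1) + 0.2294·(-4) + (-0.6882)·(-3) + 0.6882·4 = 3.9001; e_2·v_4 = 0.3181·(-4) + 0.4772·(-1) + (-0.4521)·(-4) + 0.4018·(-3) + 0.5525·4 = 1.0632; e_3·v_4 = (-0.6549)·(-4) + 0.7215·(-1) + 0.2133·(-4) + (-0.0003)·(-3) + (-0.0713)·4 = 0.7605.
u_4 = v_4 − 3.9001·e_1 − 1.0632·e_2 − 0.7605·e_3 = (-3.8401, -2.0560, -4.5763, -0.7428, 0.7826).
‖u_4‖ = 6.4094, so e_4 = (-0.5991, -0.3208, -0.7140, -0.1159, 0.1221).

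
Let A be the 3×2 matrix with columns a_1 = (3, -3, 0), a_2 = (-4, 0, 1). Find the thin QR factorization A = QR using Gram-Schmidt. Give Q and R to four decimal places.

Q = [[0.7071, -0.6667], [-0.7071, -0.6667], [0.0000, 0.3333]], R = [[4.2426, -2.8284], [0.0000, 3.0000]]

a_1 = (3, -3, 0); ‖a_1‖ = 4.2426, so q_1 = (0.7071, -0.7071, 0.0000).
q_1·a_2 = 0.7071·(-4) + (-0.7071)·0 + 0.0000·1 = -2.8284.
u_2 = a_2 + 2.8284·q_1 = (-2.0000, -2.0000, 1.0000).
‖u_2‖ = 3.0000, so q_2 = (-0.6667, -0.6667, 0.3333).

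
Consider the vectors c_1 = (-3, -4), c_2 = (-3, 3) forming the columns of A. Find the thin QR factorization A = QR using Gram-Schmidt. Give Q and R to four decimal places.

c_1 = (-3, -4); ‖c_1‖ = 5.0000, so e_1 = (-0.6000, -0.8000).
e_1·c_2 = (-0.6000)·(-3) + (-0.8000)·3 = -0.6000.
u_2 = c_2 + 0.6000·e_1 = (-3.3600, 2.5200).
‖u_2‖ = 4.2000, so e_2 = (-0.8000, 0.6000).

Q = [[-0.6000, -0.8000], [-0.8000, 0.6000]], R = [[5.0000, -0.6000], [0.0000, 4.2000]]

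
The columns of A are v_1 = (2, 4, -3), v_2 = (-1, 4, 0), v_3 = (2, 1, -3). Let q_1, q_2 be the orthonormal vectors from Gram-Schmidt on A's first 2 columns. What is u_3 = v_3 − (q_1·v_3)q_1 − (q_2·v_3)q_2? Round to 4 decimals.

u_3 = (-0.3636, -0.0909, -0.3636)

v_1 = (2, 4, -3); ‖v_1‖ = 5.3852, so q_1 = (0.3714, 0.7428, -0.5571).
q_1·v_2 = 0.3714·(-1) + 0.7428·4 + (-0.5571)·0 = 2.5997.
u_2 = v_2 − 2.5997·q_1 = (-1.9655, 2.0690, 1.4483).
‖u_2‖ = 3.2002, so q_2 = (-0.6142, 0.6465, 0.4526).
q_1·v_3 = 0.3714·2 + 0.7428·1 + (-0.5571)·(-3) = 3.1568; q_2·v_3 = (-0.6142)·2 + 0.6465·1 + 0.4526·(-3) = -1.9395.
u_3 = v_3 − 3.1568·q_1 + 1.9395·q_2 = (-0.3636, -0.0909, -0.3636).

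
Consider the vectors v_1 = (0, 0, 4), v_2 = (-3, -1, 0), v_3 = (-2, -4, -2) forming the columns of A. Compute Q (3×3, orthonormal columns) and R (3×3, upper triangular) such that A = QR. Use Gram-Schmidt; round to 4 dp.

e_1 = v_1/‖v_1‖ = (0, 0, 4)/4.0000 = (0.0000, 0.0000, 1.0000).
r_{12} = e_1·v_2 = 0.0000.
u_2 = v_2 + 0.0000·e_1 = (-3.0000, -1.0000, 0.0000).
‖u_2‖ = 3.1623, so e_2 = (-0.9487, -0.3162, 0.0000).
r_{13} = e_1·v_3 = -2.0000; r_{23} = e_2·v_3 = 3.1623.
u_3 = v_3 + 2.0000·e_1 − 3.1623·e_2 = (1.0000, -3.0000, 0.0000).
‖u_3‖ = 3.1623, so e_3 = (0.3162, -0.9487, 0.0000).

Q = [[0.0000, -0.9487, 0.3162], [0.0000, -0.3162, -0.9487], [1.0000, 0.0000, 0.0000]], R = [[4.0000, 0.0000, -2.0000], [0.0000, 3.1623, 3.1623], [0.0000, 0.0000, 3.1623]]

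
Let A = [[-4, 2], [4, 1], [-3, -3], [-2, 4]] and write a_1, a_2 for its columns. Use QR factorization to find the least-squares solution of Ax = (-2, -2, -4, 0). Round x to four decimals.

x = (0.2819, 0.2282)

a_1 = (-4, 4, -3, -2); ‖a_1‖ = 6.7082, so e_1 = (-0.5963, 0.5963, -0.4472, -0.2981).
e_1·a_2 = (-0.5963)·2 + 0.5963·1 + (-0.4472)·(-3) + (-0.2981)·4 = -0.4472.
u_2 = a_2 + 0.4472·e_1 = (1.7333, 1.2667, -3.2000, 3.8667).
‖u_2‖ = 5.4589, so e_2 = (0.3175, 0.2320, -0.5862, 0.7083).
Qᵀb = (1.7889, 1.2457).
Back-substitute: x_2 = 1.2457/5.4589 = 0.2282.
x_1 = (1.7889 + 0.4472·0.2282)/6.7082 = 0.2819.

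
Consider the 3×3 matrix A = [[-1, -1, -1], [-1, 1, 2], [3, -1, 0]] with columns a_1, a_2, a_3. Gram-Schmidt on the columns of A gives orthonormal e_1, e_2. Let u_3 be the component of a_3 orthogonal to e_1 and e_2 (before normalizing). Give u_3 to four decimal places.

u_3 = (0.5000, 1.0000, 0.5000)

a_1 = (-1, -1, 3); ‖a_1‖ = 3.3166, so e_1 = (-0.3015, -0.3015, 0.9045).
e_1·a_2 = (-0.3015)·(-1) + (-0.3015)·1 + 0.9045·(-1) = -0.9045.
u_2 = a_2 + 0.9045·e_1 = (-1.2727, 0.7273, -0.1818).
‖u_2‖ = 1.4771, so e_2 = (-0.8616, 0.4924, -0.1231).
e_1·a_3 = (-0.3015)·(-1) + (-0.3015)·2 + 0.9045·0 = -0.3015; e_2·a_3 = (-0.8616)·(-1) + 0.4924·2 + (-0.1231)·0 = 1.8464.
u_3 = a_3 + 0.3015·e_1 − 1.8464·e_2 = (0.5000, 1.0000, 0.5000).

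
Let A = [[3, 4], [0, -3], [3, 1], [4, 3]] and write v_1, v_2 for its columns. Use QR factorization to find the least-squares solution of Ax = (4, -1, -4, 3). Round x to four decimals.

v_1 = (3, 0, 3, 4); ‖v_1‖ = 5.8310, so q_1 = (0.5145, 0.0000, 0.5145, 0.6860).
q_1·v_2 = 0.5145·4 + 0.0000·(-3) + 0.5145·1 + 0.6860·3 = 4.6305.
u_2 = v_2 − 4.6305·q_1 = (1.6176, -3.0000, -1.3824, -0.1765).
‖u_2‖ = 3.6822, so q_2 = (0.4393, -0.8147, -0.3754, -0.0479).
Qᵀb = (2.0580, 3.9298).
Back-substitute: x_2 = 3.9298/3.6822 = 1.0672.
x_1 = (2.0580 − 4.6305·1.0672)/5.8310 = -0.4946.

x = (-0.4946, 1.0672)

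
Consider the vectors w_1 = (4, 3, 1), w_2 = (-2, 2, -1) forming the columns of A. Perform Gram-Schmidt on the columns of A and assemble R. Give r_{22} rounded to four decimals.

r_{22} = 2.9417

w_1 = (4, 3, 1); ‖w_1‖ = 5.0990, so q_1 = (0.7845, 0.5883, 0.1961).
q_1·w_2 = 0.7845·(-2) + 0.5883·2 + 0.1961·(-1) = -0.5883.
u_2 = w_2 + 0.5883·q_1 = (-1.5385, 2.3462, -0.8846).
r_{22} = ‖u_2‖ = 2.9417.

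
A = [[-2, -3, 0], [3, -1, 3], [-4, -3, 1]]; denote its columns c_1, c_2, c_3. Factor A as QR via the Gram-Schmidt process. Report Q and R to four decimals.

q_1 = c_1/‖c_1‖ = (-2, 3, -4)/5.3852 = (-0.3714, 0.5571, -0.7428).
r_{12} = q_1·c_2 = 2.7854.
u_2 = c_2 − 2.7854·q_1 = (-1.9655, -2.5517, -0.9310).
‖u_2‖ = 3.3528, so q_2 = (-0.5862, -0.7611, -0.2777).
r_{13} = q_1·c_3 = 0.9285; r_{23} = q_2·c_3 = -2.5609.
u_3 = c_3 − 0.9285·q_1 + 2.5609·q_2 = (-1.1564, 0.5337, 0.9785).
‖u_3‖ = 1.6062, so q_3 = (-0.7200, 0.3323, 0.6092).

Q = [[-0.3714, -0.5862, -0.7200], [0.5571, -0.7611, 0.3323], [-0.7428, -0.2777, 0.6092]], R = [[5.3852, 2.7854, 0.9285], [0.0000, 3.3528, -2.5609], [0.0000, 0.0000, 1.6062]]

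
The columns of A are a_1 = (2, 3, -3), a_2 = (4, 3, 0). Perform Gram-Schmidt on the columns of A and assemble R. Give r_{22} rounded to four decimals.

e_1 = a_1/‖a_1‖ = (2, 3, -3)/4.6904 = (0.4264, 0.6396, -0.6396).
r_{12} = e_1·a_2 = 3.6244.
u_2 = a_2 − 3.6244·e_1 = (2.4545, 0.6818, 2.3182).
r_{22} = ‖u_2‖ = 3.4444.

r_{22} = 3.4444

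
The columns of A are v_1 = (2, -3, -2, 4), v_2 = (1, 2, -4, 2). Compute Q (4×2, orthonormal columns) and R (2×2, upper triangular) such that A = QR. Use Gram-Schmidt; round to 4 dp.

v_1 = (2, -3, -2, 4); ‖v_1‖ = 5.7446, so q_1 = (0.3482, -0.5222, -0.3482, 0.6963).
q_1·v_2 = 0.3482·1 + (-0.5222)·2 + (-0.3482)·(-4) + 0.6963·2 = 2.0889.
u_2 = v_2 − 2.0889·q_1 = (0.2727, 3.0909, -3.2727, 0.5455).
‖u_2‖ = 4.5427, so q_2 = (0.0600, 0.6804, -0.7204, 0.1201).

Q = [[0.3482, 0.0600], [-0.5222, 0.6804], [-0.3482, -0.7204], [0.6963, 0.1201]], R = [[5.7446, 2.0889], [0.0000, 4.5427]]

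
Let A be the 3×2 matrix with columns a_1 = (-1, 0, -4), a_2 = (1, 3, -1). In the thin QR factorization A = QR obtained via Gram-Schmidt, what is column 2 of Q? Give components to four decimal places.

q_1 = a_1/‖a_1‖ = (-1, 0, -4)/4.1231 = (-0.2425, 0.0000, -0.9701).
r_{12} = q_1·a_2 = 0.7276.
u_2 = a_2 − 0.7276·q_1 = (1.1765, 3.0000, -0.2941).
‖u_2‖ = 3.2358, so q_2 = (0.3636, 0.9271, -0.0909).

q_2 = (0.3636, 0.9271, -0.0909)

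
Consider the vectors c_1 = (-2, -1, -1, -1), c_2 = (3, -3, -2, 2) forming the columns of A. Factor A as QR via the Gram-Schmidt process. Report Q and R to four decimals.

Q = [[-0.7559, 0.4310], [-0.3780, -0.6897], [-0.3780, -0.4885], [-0.3780, 0.3161]], R = [[2.6458, -1.1339], [0.0000, 4.9713]]

c_1 = (-2, -1, -1, -1); ‖c_1‖ = 2.6458, so e_1 = (-0.7559, -0.3780, -0.3780, -0.3780).
e_1·c_2 = (-0.7559)·3 + (-0.3780)·(-3) + (-0.3780)·(-2) + (-0.3780)·2 = -1.1339.
u_2 = c_2 + 1.1339·e_1 = (2.1429, -3.4286, -2.4286, 1.5714).
‖u_2‖ = 4.9713, so e_2 = (0.4310, -0.6897, -0.4885, 0.3161).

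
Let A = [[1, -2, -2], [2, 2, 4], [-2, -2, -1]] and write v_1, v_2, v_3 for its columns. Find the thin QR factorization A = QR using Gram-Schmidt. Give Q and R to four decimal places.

Q = [[0.3333, -0.9428, 0.0000], [0.6667, 0.2357, 0.7071], [-0.6667, -0.2357, 0.7071]], R = [[3.0000, 2.0000, 2.6667], [0.0000, 2.8284, 3.0641], [0.0000, 0.0000, 2.1213]]

q_1 = v_1/‖v_1‖ = (1, 2, -2)/3.0000 = (0.3333, 0.6667, -0.6667).
r_{12} = q_1·v_2 = 2.0000.
u_2 = v_2 − 2.0000·q_1 = (-2.6667, 0.6667, -0.6667).
‖u_2‖ = 2.8284, so q_2 = (-0.9428, 0.2357, -0.2357).
r_{13} = q_1·v_3 = 2.6667; r_{23} = q_2·v_3 = 3.0641.
u_3 = v_3 − 2.6667·q_1 − 3.0641·q_2 = (0.0000, 1.5000, 1.5000).
‖u_3‖ = 2.1213, so q_3 = (0.0000, 0.7071, 0.7071).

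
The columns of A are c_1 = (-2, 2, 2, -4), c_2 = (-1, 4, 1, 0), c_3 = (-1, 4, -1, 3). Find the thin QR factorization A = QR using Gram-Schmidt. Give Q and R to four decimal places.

Q = [[-0.3780, -0.0398, -0.7657], [0.3780, 0.8765, -0.0313], [0.3780, 0.0398, -0.6407], [-0.7559, 0.4781, 0.0469]], R = [[5.2915, 2.2678, -0.7559], [0.0000, 3.5857, 4.9403], [0.0000, 0.0000, 1.4220]]

c_1 = (-2, 2, 2, -4); ‖c_1‖ = 5.2915, so e_1 = (-0.3780, 0.3780, 0.3780, -0.7559).
e_1·c_2 = (-0.3780)·(-1) + 0.3780·4 + 0.3780·1 + (-0.7559)·0 = 2.2678.
u_2 = c_2 − 2.2678·e_1 = (-0.1429, 3.1429, 0.1429, 1.7143).
‖u_2‖ = 3.5857, so e_2 = (-0.0398, 0.8765, 0.0398, 0.4781).
e_1·c_3 = (-0.3780)·(-1) + 0.3780·4 + 0.3780·(-1) + (-0.7559)·3 = -0.7559; e_2·c_3 = (-0.0398)·(-1) + 0.8765·4 + 0.0398·(-1) + 0.4781·3 = 4.9403.
u_3 = c_3 + 0.7559·e_1 − 4.9403·e_2 = (-1.0889, -0.0444, -0.9111, 0.0667).
‖u_3‖ = 1.4220, so e_3 = (-0.7657, -0.0313, -0.6407, 0.0469).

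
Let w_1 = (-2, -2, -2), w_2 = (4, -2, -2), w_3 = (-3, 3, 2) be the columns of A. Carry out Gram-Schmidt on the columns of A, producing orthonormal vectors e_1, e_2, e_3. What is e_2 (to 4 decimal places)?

e_2 = (0.8165, -0.4082, -0.4082)

w_1 = (-2, -2, -2); ‖w_1‖ = 3.4641, so e_1 = (-0.5774, -0.5774, -0.5774).
e_1·w_2 = (-0.5774)·4 + (-0.5774)·(-2) + (-0.5774)·(-2) = 0.0000.
u_2 = w_2 + 0.0000·e_1 = (4.0000, -2.0000, -2.0000).
‖u_2‖ = 4.8990, so e_2 = (0.8165, -0.4082, -0.4082).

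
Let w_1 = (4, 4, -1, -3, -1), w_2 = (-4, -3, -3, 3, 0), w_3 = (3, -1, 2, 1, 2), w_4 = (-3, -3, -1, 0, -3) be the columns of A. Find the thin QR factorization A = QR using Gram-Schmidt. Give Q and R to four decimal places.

q_1 = w_1/‖w_1‖ = (4, 4, -1, -3, -1)/6.5574 = (0.6100, 0.6100, -0.1525, -0.4575, -0.1525).
r_{12} = q_1·w_2 = -5.1850.
u_2 = w_2 + 5.1850·q_1 = (-0.8372, 0.1628, -3.7907, 0.6279, -0.7907).
‖u_2‖ = 4.0145, so q_2 = (-0.2085, 0.0406, -0.9442, 0.1564, -0.1970).
r_{13} = q_1·w_3 = 0.1525; r_{23} = q_2·w_3 = -2.7922.
u_3 = w_3 − 0.1525·q_1 + 2.7922·q_2 = (2.3247, -0.9798, -0.6133, 1.5065, 1.4733).
‖u_3‖ = 3.3437, so q_3 = (0.6952, -0.2930, -0.1834, 0.4505, 0.4406).
r_{14} = q_1·w_4 = -3.0500; r_{24} = q_2·w_4 = 2.0391; r_{34} = q_3·w_4 = -2.3451.
u_4 = w_4 + 3.0500·q_1 − 2.0391·q_2 + 2.3451·q_3 = (0.9161, -1.9094, 0.0302, -0.6577, -2.0302).
‖u_4‖ = 3.0067, so q_4 = (0.3047, -0.6350, 0.0100, -0.2188, -0.6752).

Q = [[0.6100, -0.2085, 0.6952, 0.3047], [0.6100, 0.0406, -0.2930, -0.6350], [-0.1525, -0.9442, -0.1834, 0.0100], [-0.4575, 0.1564, 0.4505, -0.2188], [-0.1525, -0.1970, 0.4406, -0.6752]], R = [[6.5574, -5.1850, 0.1525, -3.0500], [0.0000, 4.0145, -2.7922, 2.0391], [0.0000, 0.0000, 3.3437, -2.3451], [0.0000, 0.0000, 0.0000, 3.0067]]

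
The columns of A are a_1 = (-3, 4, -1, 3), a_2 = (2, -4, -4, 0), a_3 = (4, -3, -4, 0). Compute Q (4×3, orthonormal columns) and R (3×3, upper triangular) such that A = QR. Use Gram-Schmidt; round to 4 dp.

q_1 = a_1/‖a_1‖ = (-3, 4, -1, 3)/5.9161 = (-0.5071, 0.6761, -0.1690, 0.5071).
r_{12} = q_1·a_2 = -3.0426.
u_2 = a_2 + 3.0426·q_1 = (0.4571, -1.9429, -4.5143, 1.5429).
‖u_2‖ = 5.1713, so q_2 = (0.0884, -0.3757, -0.8729, 0.2983).
r_{13} = q_1·a_3 = -3.3806; r_{23} = q_2·a_3 = 4.9725.
u_3 = a_3 + 3.3806·q_1 − 4.9725·q_2 = (1.8462, 1.1538, -0.2308, 0.2308).
‖u_3‖ = 2.2014, so q_3 = (0.8386, 0.5241, -0.1048, 0.1048).

Q = [[-0.5071, 0.0884, 0.8386], [0.6761, -0.3757, 0.5241], [-0.1690, -0.8729, -0.1048], [0.5071, 0.2983, 0.1048]], R = [[5.9161, -3.0426, -3.3806], [0.0000, 5.1713, 4.9725], [0.0000, 0.0000, 2.2014]]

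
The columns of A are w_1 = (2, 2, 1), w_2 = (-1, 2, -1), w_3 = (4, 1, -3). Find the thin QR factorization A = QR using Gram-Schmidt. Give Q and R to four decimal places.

w_1 = (2, 2, 1); ‖w_1‖ = 3.0000, so q_1 = (0.6667, 0.6667, 0.3333).
q_1·w_2 = 0.6667·(-1) + 0.6667·2 + 0.3333·(-1) = 0.3333.
u_2 = w_2 − 0.3333·q_1 = (-1.2222, 1.7778, -1.1111).
‖u_2‖ = 2.4267, so q_2 = (-0.5037, 0.7326, -0.4579).
q_1·w_3 = 0.6667·4 + 0.6667·1 + 0.3333·(-3) = 2.3333; q_2·w_3 = (-0.5037)·4 + 0.7326·1 + (-0.4579)·(-3) = 0.0916.
u_3 = w_3 − 2.3333·q_1 − 0.0916·q_2 = (2.4906, -0.6226, -3.7358).
‖u_3‖ = 4.5329, so q_3 = (0.5494, -0.1374, -0.8242).

Q = [[0.6667, -0.5037, 0.5494], [0.6667, 0.7326, -0.1374], [0.3333, -0.4579, -0.8242]], R = [[3.0000, 0.3333, 2.3333], [0.0000, 2.4267, 0.0916], [0.0000, 0.0000, 4.5329]]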